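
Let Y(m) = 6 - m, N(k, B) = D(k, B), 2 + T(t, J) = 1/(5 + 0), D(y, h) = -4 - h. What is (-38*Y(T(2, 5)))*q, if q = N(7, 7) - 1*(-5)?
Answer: 8892/5 ≈ 1778.4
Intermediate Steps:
T(t, J) = -9/5 (T(t, J) = -2 + 1/(5 + 0) = -2 + 1/5 = -2 + ⅕ = -9/5)
N(k, B) = -4 - B
q = -6 (q = (-4 - 1*7) - 1*(-5) = (-4 - 7) + 5 = -11 + 5 = -6)
(-38*Y(T(2, 5)))*q = -38*(6 - 1*(-9/5))*(-6) = -38*(6 + 9/5)*(-6) = -38*39/5*(-6) = -1482/5*(-6) = 8892/5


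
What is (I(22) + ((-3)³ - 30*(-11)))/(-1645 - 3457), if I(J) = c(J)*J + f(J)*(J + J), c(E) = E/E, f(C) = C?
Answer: -1293/5102 ≈ -0.25343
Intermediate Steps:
c(E) = 1
I(J) = J + 2*J² (I(J) = 1*J + J*(J + J) = J + J*(2*J) = J + 2*J²)
(I(22) + ((-3)³ - 30*(-11)))/(-1645 - 3457) = (22*(1 + 2*22) + ((-3)³ - 30*(-11)))/(-1645 - 3457) = (22*(1 + 44) + (-27 + 330))/(-5102) = (22*45 + 303)*(-1/5102) = (990 + 303)*(-1/5102) = 1293*(-1/5102) = -1293/5102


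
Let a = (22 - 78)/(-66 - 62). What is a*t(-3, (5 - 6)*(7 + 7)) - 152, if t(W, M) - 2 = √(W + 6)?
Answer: -1209/8 + 7*√3/16 ≈ -150.37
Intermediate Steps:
a = 7/16 (a = -56/(-128) = -56*(-1/128) = 7/16 ≈ 0.43750)
t(W, M) = 2 + √(6 + W) (t(W, M) = 2 + √(W + 6) = 2 + √(6 + W))
a*t(-3, (5 - 6)*(7 + 7)) - 152 = 7*(2 + √(6 - 3))/16 - 152 = 7*(2 + √3)/16 - 152 = (7/8 + 7*√3/16) - 152 = -1209/8 + 7*√3/16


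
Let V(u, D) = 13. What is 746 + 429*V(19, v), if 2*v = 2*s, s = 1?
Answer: 6323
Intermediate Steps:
v = 1 (v = (2*1)/2 = (½)*2 = 1)
746 + 429*V(19, v) = 746 + 429*13 = 746 + 5577 = 6323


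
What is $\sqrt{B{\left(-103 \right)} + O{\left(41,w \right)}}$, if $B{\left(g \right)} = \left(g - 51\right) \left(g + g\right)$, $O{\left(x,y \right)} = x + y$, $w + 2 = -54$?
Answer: $\sqrt{31709} \approx 178.07$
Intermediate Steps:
$w = -56$ ($w = -2 - 54 = -56$)
$B{\left(g \right)} = 2 g \left(-51 + g\right)$ ($B{\left(g \right)} = \left(-51 + g\right) 2 g = 2 g \left(-51 + g\right)$)
$\sqrt{B{\left(-103 \right)} + O{\left(41,w \right)}} = \sqrt{2 \left(-103\right) \left(-51 - 103\right) + \left(41 - 56\right)} = \sqrt{2 \left(-103\right) \left(-154\right) - 15} = \sqrt{31724 - 15} = \sqrt{31709}$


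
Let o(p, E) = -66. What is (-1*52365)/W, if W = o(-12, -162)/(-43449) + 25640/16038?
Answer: -6081628003605/185848478 ≈ -32724.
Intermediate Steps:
W = 185848478/116139177 (W = -66/(-43449) + 25640/16038 = -66*(-1/43449) + 25640*(1/16038) = 22/14483 + 12820/8019 = 185848478/116139177 ≈ 1.6002)
(-1*52365)/W = (-1*52365)/(185848478/116139177) = -52365*116139177/185848478 = -6081628003605/185848478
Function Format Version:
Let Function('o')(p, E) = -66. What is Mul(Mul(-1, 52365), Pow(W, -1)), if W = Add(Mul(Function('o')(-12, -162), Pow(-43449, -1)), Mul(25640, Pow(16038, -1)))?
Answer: Rational(-6081628003605, 185848478) ≈ -32724.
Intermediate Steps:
W = Rational(185848478, 116139177) (W = Add(Mul(-66, Pow(-43449, -1)), Mul(25640, Pow(16038, -1))) = Add(Mul(-66, Rational(-1, 43449)), Mul(25640, Rational(1, 16038))) = Add(Rational(22, 14483), Rational(12820, 8019)) = Rational(185848478, 116139177) ≈ 1.6002)
Mul(Mul(-1, 52365), Pow(W, -1)) = Mul(Mul(-1, 52365), Pow(Rational(185848478, 116139177), -1)) = Mul(-52365, Rational(116139177, 185848478)) = Rational(-6081628003605, 185848478)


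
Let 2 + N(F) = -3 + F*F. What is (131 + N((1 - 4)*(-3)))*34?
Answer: 7038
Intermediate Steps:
N(F) = -5 + F² (N(F) = -2 + (-3 + F*F) = -2 + (-3 + F²) = -5 + F²)
(131 + N((1 - 4)*(-3)))*34 = (131 + (-5 + ((1 - 4)*(-3))²))*34 = (131 + (-5 + (-3*(-3))²))*34 = (131 + (-5 + 9²))*34 = (131 + (-5 + 81))*34 = (131 + 76)*34 = 207*34 = 7038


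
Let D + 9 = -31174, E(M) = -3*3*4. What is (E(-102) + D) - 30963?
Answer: -62182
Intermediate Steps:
E(M) = -36 (E(M) = -9*4 = -36)
D = -31183 (D = -9 - 31174 = -31183)
(E(-102) + D) - 30963 = (-36 - 31183) - 30963 = -31219 - 30963 = -62182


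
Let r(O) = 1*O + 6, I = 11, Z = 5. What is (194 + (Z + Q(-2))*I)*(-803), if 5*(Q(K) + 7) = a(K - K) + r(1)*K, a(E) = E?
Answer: -566918/5 ≈ -1.1338e+5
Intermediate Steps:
r(O) = 6 + O (r(O) = O + 6 = 6 + O)
Q(K) = -7 + 7*K/5 (Q(K) = -7 + ((K - K) + (6 + 1)*K)/5 = -7 + (0 + 7*K)/5 = -7 + (7*K)/5 = -7 + 7*K/5)
(194 + (Z + Q(-2))*I)*(-803) = (194 + (5 + (-7 + (7/5)*(-2)))*11)*(-803) = (194 + (5 + (-7 - 14/5))*11)*(-803) = (194 + (5 - 49/5)*11)*(-803) = (194 - 24/5*11)*(-803) = (194 - 264/5)*(-803) = (706/5)*(-803) = -566918/5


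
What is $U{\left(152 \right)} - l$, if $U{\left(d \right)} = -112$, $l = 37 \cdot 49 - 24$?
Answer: $-1901$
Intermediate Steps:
$l = 1789$ ($l = 1813 - 24 = 1789$)
$U{\left(152 \right)} - l = -112 - 1789 = -1901$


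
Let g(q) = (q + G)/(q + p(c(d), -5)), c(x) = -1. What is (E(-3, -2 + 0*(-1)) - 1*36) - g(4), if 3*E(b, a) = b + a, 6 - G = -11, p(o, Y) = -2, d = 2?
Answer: -289/6 ≈ -48.167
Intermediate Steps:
G = 17 (G = 6 - 1*(-11) = 6 + 11 = 17)
E(b, a) = a/3 + b/3 (E(b, a) = (b + a)/3 = (a + b)/3 = a/3 + b/3)
g(q) = (17 + q)/(-2 + q) (g(q) = (q + 17)/(q - 2) = (17 + q)/(-2 + q))
(E(-3, -2 + 0*(-1)) - 1*36) - g(4) = (((-2 + 0*(-1))/3 + (⅓)*(-3)) - 1*36) - (17 + 4)/(-2 + 4) = (((-2 + 0)/3 - 1) - 36) - 21/2 = (((⅓)*(-2) - 1) - 36) - 21/2 = ((-⅔ - 1) - 36) - 1*21/2 = (-5/3 - 36) - 21/2 = -113/3 - 21/2 = -289/6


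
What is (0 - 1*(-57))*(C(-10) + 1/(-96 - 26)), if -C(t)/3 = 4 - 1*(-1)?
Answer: -104367/122 ≈ -855.47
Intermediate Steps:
C(t) = -15 (C(t) = -3*(4 - 1*(-1)) = -3*(4 + 1) = -3*5 = -15)
(0 - 1*(-57))*(C(-10) + 1/(-96 - 26)) = (0 - 1*(-57))*(-15 + 1/(-96 - 26)) = (0 + 57)*(-15 + 1/(-122)) = 57*(-15 - 1/122) = 57*(-1831/122) = -104367/122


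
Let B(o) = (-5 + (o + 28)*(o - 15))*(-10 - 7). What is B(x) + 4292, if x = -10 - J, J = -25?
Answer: 4377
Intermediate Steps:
x = 15 (x = -10 - 1*(-25) = -10 + 25 = 15)
B(o) = 85 - 17*(-15 + o)*(28 + o) (B(o) = (-5 + (28 + o)*(-15 + o))*(-17) = (-5 + (-15 + o)*(28 + o))*(-17) = 85 - 17*(-15 + o)*(28 + o))
B(x) + 4292 = (7225 - 221*15 - 17*15**2) + 4292 = (7225 - 3315 - 17*225) + 4292 = (7225 - 3315 - 3825) + 4292 = 85 + 4292 = 4377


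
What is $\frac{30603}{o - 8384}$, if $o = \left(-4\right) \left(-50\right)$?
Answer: $- \frac{10201}{2728} \approx -3.7394$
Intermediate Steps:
$o = 200$
$\frac{30603}{o - 8384} = \frac{30603}{200 - 8384} = \frac{30603}{-8184} = 30603 \left(- \frac{1}{8184}\right) = - \frac{10201}{2728}$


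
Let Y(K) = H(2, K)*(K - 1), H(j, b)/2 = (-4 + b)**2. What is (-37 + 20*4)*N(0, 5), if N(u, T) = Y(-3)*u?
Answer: 0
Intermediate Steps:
H(j, b) = 2*(-4 + b)**2
Y(K) = 2*(-4 + K)**2*(-1 + K) (Y(K) = (2*(-4 + K)**2)*(K - 1) = (2*(-4 + K)**2)*(-1 + K) = 2*(-4 + K)**2*(-1 + K))
N(u, T) = -392*u (N(u, T) = (2*(-4 - 3)**2*(-1 - 3))*u = (2*(-7)**2*(-4))*u = (2*49*(-4))*u = -392*u)
(-37 + 20*4)*N(0, 5) = (-37 + 20*4)*(-392*0) = (-37 + 80)*0 = 43*0 = 0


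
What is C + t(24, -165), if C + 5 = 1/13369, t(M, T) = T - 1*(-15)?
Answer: -2072194/13369 ≈ -155.00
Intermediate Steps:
t(M, T) = 15 + T (t(M, T) = T + 15 = 15 + T)
C = -66844/13369 (C = -5 + 1/13369 = -66844/13369 ≈ -4.9999)
C + t(24, -165) = -66844/13369 + (15 - 165) = -66844/13369 - 150 = -2072194/13369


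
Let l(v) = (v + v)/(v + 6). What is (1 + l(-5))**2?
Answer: 81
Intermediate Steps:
l(v) = 2*v/(6 + v) (l(v) = (2*v)/(6 + v) = 2*v/(6 + v))
(1 + l(-5))**2 = (1 + 2*(-5)/(6 - 5))**2 = (1 + 2*(-5)/1)**2 = (1 + 2*(-5)*1)**2 = (1 - 10)**2 = (-9)**2 = 81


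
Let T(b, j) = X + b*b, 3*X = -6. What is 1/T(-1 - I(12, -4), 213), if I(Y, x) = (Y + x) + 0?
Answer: 1/79 ≈ 0.012658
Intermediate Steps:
X = -2 (X = (⅓)*(-6) = -2)
I(Y, x) = Y + x
T(b, j) = -2 + b² (T(b, j) = -2 + b*b = -2 + b²)
1/T(-1 - I(12, -4), 213) = 1/(-2 + (-1 - (12 - 4))²) = 1/(-2 + (-1 - 1*8)²) = 1/(-2 + (-1 - 8)²) = 1/(-2 + (-9)²) = 1/(-2 + 81) = 1/79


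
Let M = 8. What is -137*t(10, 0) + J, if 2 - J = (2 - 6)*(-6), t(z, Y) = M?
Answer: -1118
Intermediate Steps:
t(z, Y) = 8
J = -22 (J = 2 - (2 - 6)*(-6) = 2 - (-4)*(-6) = 2 - 1*24 = 2 - 24 = -22)
-137*t(10, 0) + J = -137*8 - 22 = -1096 - 22 = -1118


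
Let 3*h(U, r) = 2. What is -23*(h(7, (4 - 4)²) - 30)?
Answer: 2024/3 ≈ 674.67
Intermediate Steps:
h(U, r) = ⅔ (h(U, r) = (⅓)*2 = ⅔)
-23*(h(7, (4 - 4)²) - 30) = -23*(⅔ - 30) = -23*(-88/3) = 2024/3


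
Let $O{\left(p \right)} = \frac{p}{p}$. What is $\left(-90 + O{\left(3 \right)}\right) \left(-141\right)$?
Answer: $12549$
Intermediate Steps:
$O{\left(p \right)} = 1$
$\left(-90 + O{\left(3 \right)}\right) \left(-141\right) = \left(-90 + 1\right) \left(-141\right) = \left(-89\right) \left(-141\right) = 12549$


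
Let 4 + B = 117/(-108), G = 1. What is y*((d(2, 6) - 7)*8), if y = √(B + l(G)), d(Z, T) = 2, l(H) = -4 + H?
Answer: -20*I*√291/3 ≈ -113.72*I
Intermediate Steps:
B = -61/12 (B = -4 + 117/(-108) = -4 + 117*(-1/108) = -4 - 13/12 = -61/12 ≈ -5.0833)
y = I*√291/6 (y = √(-61/12 + (-4 + 1)) = √(-61/12 - 3) = √(-97/12) = I*√291/6 ≈ 2.8431*I)
y*((d(2, 6) - 7)*8) = (I*√291/6)*((2 - 7)*8) = (I*√291/6)*(-5*8) = (I*√291/6)*(-40) = -20*I*√291/3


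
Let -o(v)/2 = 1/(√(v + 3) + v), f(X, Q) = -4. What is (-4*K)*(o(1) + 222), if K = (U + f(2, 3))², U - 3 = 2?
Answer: -2656/3 ≈ -885.33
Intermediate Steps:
U = 5 (U = 3 + 2 = 5)
o(v) = -2/(v + √(3 + v)) (o(v) = -2/(√(v + 3) + v) = -2/(√(3 + v) + v) = -2/(v + √(3 + v)))
K = 1 (K = (5 - 4)² = 1² = 1)
(-4*K)*(o(1) + 222) = (-4*1)*(-2/(1 + √(3 + 1)) + 222) = -4*(-2/(1 + √4) + 222) = -4*(-2/(1 + 2) + 222) = -4*(-2/3 + 222) = -4*(-2*⅓ + 222) = -4*(-⅔ + 222) = -4*664/3 = -2656/3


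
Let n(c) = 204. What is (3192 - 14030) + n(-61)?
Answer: -10634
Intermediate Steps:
(3192 - 14030) + n(-61) = (3192 - 14030) + 204 = -10838 + 204 = -10634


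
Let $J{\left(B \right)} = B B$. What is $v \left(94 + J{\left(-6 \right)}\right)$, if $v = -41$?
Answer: $-5330$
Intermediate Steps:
$J{\left(B \right)} = B^{2}$
$v \left(94 + J{\left(-6 \right)}\right) = - 41 \left(94 + \left(-6\right)^{2}\right) = - 41 \left(94 + 36\right) = \left(-41\right) 130 = -5330$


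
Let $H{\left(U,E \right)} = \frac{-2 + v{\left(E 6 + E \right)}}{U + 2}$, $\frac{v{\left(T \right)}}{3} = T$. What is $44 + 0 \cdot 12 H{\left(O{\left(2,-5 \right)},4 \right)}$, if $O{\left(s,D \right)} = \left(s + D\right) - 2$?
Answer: $44$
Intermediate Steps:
$v{\left(T \right)} = 3 T$
$O{\left(s,D \right)} = -2 + D + s$ ($O{\left(s,D \right)} = \left(D + s\right) - 2 = -2 + D + s$)
$H{\left(U,E \right)} = \frac{-2 + 21 E}{2 + U}$ ($H{\left(U,E \right)} = \frac{-2 + 3 \left(E 6 + E\right)}{U + 2} = \frac{-2 + 3 \left(6 E + E\right)}{2 + U} = \frac{-2 + 3 \cdot 7 E}{2 + U} = \frac{-2 + 21 E}{2 + U}$)
$44 + 0 \cdot 12 H{\left(O{\left(2,-5 \right)},4 \right)} = 44 + 0 \cdot 12 \frac{-2 + 21 \cdot 4}{2 - 5} = 44 + 0 \frac{-2 + 84}{2 - 5} = 44 + 0 \frac{1}{-3} \cdot 82 = 44 + 0 \left(\left(- \frac{1}{3}\right) 82\right) = 44 + 0 \left(- \frac{82}{3}\right) = 44 + 0 = 44$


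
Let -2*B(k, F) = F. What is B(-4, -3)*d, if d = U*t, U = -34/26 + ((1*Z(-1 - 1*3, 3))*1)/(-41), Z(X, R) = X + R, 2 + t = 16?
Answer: -14364/533 ≈ -26.949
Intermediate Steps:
B(k, F) = -F/2
t = 14 (t = -2 + 16 = 14)
Z(X, R) = R + X
U = -684/533 (U = -34/26 + ((1*(3 + (-1 - 1*3)))*1)/(-41) = -34*1/26 + ((1*(3 + (-1 - 3)))*1)*(-1/41) = -17/13 + ((1*(3 - 4))*1)*(-1/41) = -17/13 + ((1*(-1))*1)*(-1/41) = -17/13 - 1*1*(-1/41) = -17/13 - 1*(-1/41) = -17/13 + 1/41 = -684/533 ≈ -1.2833)
d = -9576/533 (d = -684/533*14 = -9576/533 ≈ -17.966)
B(-4, -3)*d = -½*(-3)*(-9576/533) = (3/2)*(-9576/533) = -14364/533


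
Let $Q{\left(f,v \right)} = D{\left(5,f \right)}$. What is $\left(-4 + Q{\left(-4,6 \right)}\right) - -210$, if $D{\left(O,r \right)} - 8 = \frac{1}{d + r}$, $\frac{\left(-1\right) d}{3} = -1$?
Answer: $213$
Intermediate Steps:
$d = 3$ ($d = \left(-3\right) \left(-1\right) = 3$)
$D{\left(O,r \right)} = 8 + \frac{1}{3 + r}$
$Q{\left(f,v \right)} = \frac{25 + 8 f}{3 + f}$
$\left(-4 + Q{\left(-4,6 \right)}\right) - -210 = \left(-4 + \frac{25 + 8 \left(-4\right)}{3 - 4}\right) - -210 = \left(-4 + \frac{25 - 32}{-1}\right) + 210 = \left(-4 - -7\right) + 210 = \left(-4 + 7\right) + 210 = 3 + 210 = 213$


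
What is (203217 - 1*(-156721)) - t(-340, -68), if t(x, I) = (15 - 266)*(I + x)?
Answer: 257530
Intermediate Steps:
t(x, I) = -251*I - 251*x (t(x, I) = -251*(I + x) = -251*I - 251*x)
(203217 - 1*(-156721)) - t(-340, -68) = (203217 - 1*(-156721)) - (-251*(-68) - 251*(-340)) = (203217 + 156721) - (17068 + 85340) = 359938 - 1*102408 = 359938 - 102408 = 257530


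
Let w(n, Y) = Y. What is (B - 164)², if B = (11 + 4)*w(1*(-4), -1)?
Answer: 32041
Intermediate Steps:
B = -15 (B = (11 + 4)*(-1) = 15*(-1) = -15)
(B - 164)² = (-15 - 164)² = (-179)² = 32041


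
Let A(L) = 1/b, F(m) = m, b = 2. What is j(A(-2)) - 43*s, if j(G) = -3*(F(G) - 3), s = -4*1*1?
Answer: 359/2 ≈ 179.50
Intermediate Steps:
s = -4 (s = -4*1 = -4)
A(L) = 1/2
j(G) = 9 - 3*G (j(G) = -3*(G - 3) = -3*(-3 + G) = 9 - 3*G)
j(A(-2)) - 43*s = (9 - 3*1/2) - 43*(-4) = (9 - 3/2) + 172 = 15/2 + 172 = 359/2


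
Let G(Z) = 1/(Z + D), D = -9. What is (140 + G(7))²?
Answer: 77841/4 ≈ 19460.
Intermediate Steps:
G(Z) = 1/(-9 + Z) (G(Z) = 1/(Z - 9) = 1/(-9 + Z))
(140 + G(7))² = (140 + 1/(-9 + 7))² = (140 + 1/(-2))² = (140 - ½)² = (279/2)² = 77841/4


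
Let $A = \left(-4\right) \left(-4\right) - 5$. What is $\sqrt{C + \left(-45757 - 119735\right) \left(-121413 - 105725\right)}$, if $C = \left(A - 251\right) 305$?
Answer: $2 \sqrt{9397362174} \approx 1.9388 \cdot 10^{5}$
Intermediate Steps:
$A = 11$ ($A = 16 - 5 = 11$)
$C = -73200$ ($C = \left(11 - 251\right) 305 = \left(-240\right) 305 = -73200$)
$\sqrt{C + \left(-45757 - 119735\right) \left(-121413 - 105725\right)} = \sqrt{-73200 + \left(-45757 - 119735\right) \left(-121413 - 105725\right)} = \sqrt{-73200 - -37589521896} = \sqrt{-73200 + 37589521896} = \sqrt{37589448696} = 2 \sqrt{9397362174}$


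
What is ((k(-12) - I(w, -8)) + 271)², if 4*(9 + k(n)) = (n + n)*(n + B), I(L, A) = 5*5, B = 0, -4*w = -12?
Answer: 95481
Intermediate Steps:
w = 3 (w = -¼*(-12) = 3)
I(L, A) = 25
k(n) = -9 + n²/2 (k(n) = -9 + ((n + n)*(n + 0))/4 = -9 + ((2*n)*n)/4 = -9 + (2*n²)/4 = -9 + n²/2)
((k(-12) - I(w, -8)) + 271)² = (((-9 + (½)*(-12)²) - 1*25) + 271)² = (((-9 + (½)*144) - 25) + 271)² = (((-9 + 72) - 25) + 271)² = ((63 - 25) + 271)² = (38 + 271)² = 309² = 95481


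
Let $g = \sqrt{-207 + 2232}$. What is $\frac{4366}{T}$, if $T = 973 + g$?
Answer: $\frac{2183}{509} \approx 4.2888$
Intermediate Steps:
$g = 45$ ($g = \sqrt{2025} = 45$)
$T = 1018$ ($T = 973 + 45 = 1018$)
$\frac{4366}{T} = \frac{4366}{1018} = 4366 \cdot \frac{1}{1018} = \frac{2183}{509}$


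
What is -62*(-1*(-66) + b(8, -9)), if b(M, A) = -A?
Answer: -4650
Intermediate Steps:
-62*(-1*(-66) + b(8, -9)) = -62*(-1*(-66) - 1*(-9)) = -62*(66 + 9) = -62*75 = -4650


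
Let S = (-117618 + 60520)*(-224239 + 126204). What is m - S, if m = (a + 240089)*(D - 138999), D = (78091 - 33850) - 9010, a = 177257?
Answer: -48904762158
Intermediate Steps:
S = 5597602430 (S = -57098*(-98035) = 5597602430)
D = 35231 (D = 44241 - 9010 = 35231)
m = -43307159728 (m = (177257 + 240089)*(35231 - 138999) = 417346*(-103768) = -43307159728)
m - S = -43307159728 - 1*5597602430 = -43307159728 - 5597602430 = -48904762158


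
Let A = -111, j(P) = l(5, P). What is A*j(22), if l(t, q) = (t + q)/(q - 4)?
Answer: -333/2 ≈ -166.50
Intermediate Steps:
l(t, q) = (q + t)/(-4 + q)
j(P) = (5 + P)/(-4 + P) (j(P) = (P + 5)/(-4 + P) = (5 + P)/(-4 + P))
A*j(22) = -111*(5 + 22)/(-4 + 22) = -111*27/18 = -37*27/6 = -111*3/2 = -333/2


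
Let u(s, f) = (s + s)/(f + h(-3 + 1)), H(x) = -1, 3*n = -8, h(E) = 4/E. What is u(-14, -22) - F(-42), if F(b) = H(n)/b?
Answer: 8/7 ≈ 1.1429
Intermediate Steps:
n = -8/3 (n = (1/3)*(-8) = -8/3 ≈ -2.6667)
F(b) = -1/b
u(s, f) = 2*s/(-2 + f) (u(s, f) = (s + s)/(f + 4/(-3 + 1)) = (2*s)/(f + 4/(-2)) = (2*s)/(f + 4*(-1/2)) = (2*s)/(f - 2) = (2*s)/(-2 + f) = 2*s/(-2 + f))
u(-14, -22) - F(-42) = 2*(-14)/(-2 - 22) - (-1)/(-42) = 2*(-14)/(-24) - (-1)*(-1)/42 = 2*(-14)*(-1/24) - 1*1/42 = 7/6 - 1/42 = 8/7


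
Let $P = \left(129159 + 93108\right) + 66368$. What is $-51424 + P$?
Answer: $237211$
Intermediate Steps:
$P = 288635$ ($P = 222267 + 66368 = 288635$)
$-51424 + P = -51424 + 288635 = 237211$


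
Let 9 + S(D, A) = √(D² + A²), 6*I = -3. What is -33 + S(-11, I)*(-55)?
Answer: 462 - 55*√485/2 ≈ -143.62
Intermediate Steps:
I = -½ (I = (⅙)*(-3) = -½ ≈ -0.50000)
S(D, A) = -9 + √(A² + D²) (S(D, A) = -9 + √(D² + A²) = -9 + √(A² + D²))
-33 + S(-11, I)*(-55) = -33 + (-9 + √((-½)² + (-11)²))*(-55) = -33 + (-9 + √(¼ + 121))*(-55) = -33 + (-9 + √(485/4))*(-55) = -33 + (-9 + √485/2)*(-55) = -33 + (495 - 55*√485/2) = 462 - 55*√485/2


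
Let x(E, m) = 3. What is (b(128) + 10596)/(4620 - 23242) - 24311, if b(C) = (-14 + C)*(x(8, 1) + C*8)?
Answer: -226423558/9311 ≈ -24318.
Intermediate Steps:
b(C) = (-14 + C)*(3 + 8*C) (b(C) = (-14 + C)*(3 + C*8) = (-14 + C)*(3 + 8*C))
(b(128) + 10596)/(4620 - 23242) - 24311 = ((-42 - 109*128 + 8*128²) + 10596)/(4620 - 23242) - 24311 = ((-42 - 13952 + 8*16384) + 10596)/(-18622) - 24311 = ((-42 - 13952 + 131072) + 10596)*(-1/18622) - 24311 = (117078 + 10596)*(-1/18622) - 24311 = 127674*(-1/18622) - 24311 = -63837/9311 - 24311 = -226423558/9311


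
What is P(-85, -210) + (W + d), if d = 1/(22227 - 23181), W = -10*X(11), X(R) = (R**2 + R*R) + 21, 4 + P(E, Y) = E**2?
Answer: 4379813/954 ≈ 4591.0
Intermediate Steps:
P(E, Y) = -4 + E**2
X(R) = 21 + 2*R**2 (X(R) = (R**2 + R**2) + 21 = 2*R**2 + 21 = 21 + 2*R**2)
W = -2630 (W = -10*(21 + 2*11**2) = -10*(21 + 2*121) = -10*(21 + 242) = -10*263 = -2630)
d = -1/954 (d = 1/(-954) = -1/954 ≈ -0.0010482)
P(-85, -210) + (W + d) = (-4 + (-85)**2) + (-2630 - 1/954) = (-4 + 7225) - 2509021/954 = 7221 - 2509021/954 = 4379813/954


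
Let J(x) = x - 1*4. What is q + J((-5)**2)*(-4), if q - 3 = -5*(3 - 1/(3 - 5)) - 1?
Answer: -199/2 ≈ -99.500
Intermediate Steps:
J(x) = -4 + x (J(x) = x - 4 = -4 + x)
q = -31/2 (q = 3 + (-5*(3 - 1/(3 - 5)) - 1) = 3 + (-5*(3 - 1/(-2)) - 1) = 3 + (-5*(3 - 1*(-1/2)) - 1) = 3 + (-5*(3 + 1/2) - 1) = 3 + (-5*7/2 - 1) = 3 + (-35/2 - 1) = 3 - 37/2 = -31/2 ≈ -15.500)
q + J((-5)**2)*(-4) = -31/2 + (-4 + (-5)**2)*(-4) = -31/2 + (-4 + 25)*(-4) = -31/2 + 21*(-4) = -31/2 - 84 = -199/2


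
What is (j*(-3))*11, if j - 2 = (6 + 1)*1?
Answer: -297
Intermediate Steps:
j = 9 (j = 2 + (6 + 1)*1 = 2 + 7*1 = 2 + 7 = 9)
(j*(-3))*11 = (9*(-3))*11 = -27*11 = -297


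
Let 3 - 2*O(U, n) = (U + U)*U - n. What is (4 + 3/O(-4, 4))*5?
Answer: 94/5 ≈ 18.800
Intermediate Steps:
O(U, n) = 3/2 + n/2 - U**2 (O(U, n) = 3/2 - ((U + U)*U - n)/2 = 3/2 - ((2*U)*U - n)/2 = 3/2 - (2*U**2 - n)/2 = 3/2 - (-n + 2*U**2)/2 = 3/2 + (n/2 - U**2) = 3/2 + n/2 - U**2)
(4 + 3/O(-4, 4))*5 = (4 + 3/(3/2 + (1/2)*4 - 1*(-4)**2))*5 = (4 + 3/(3/2 + 2 - 1*16))*5 = (4 + 3/(3/2 + 2 - 16))*5 = (4 + 3/(-25/2))*5 = (4 + 3*(-2/25))*5 = (4 - 6/25)*5 = (94/25)*5 = 94/5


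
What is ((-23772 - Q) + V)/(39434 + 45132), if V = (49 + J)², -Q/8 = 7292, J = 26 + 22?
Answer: 43973/84566 ≈ 0.51998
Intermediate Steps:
J = 48
Q = -58336 (Q = -8*7292 = -58336)
V = 9409 (V = (49 + 48)² = 97² = 9409)
((-23772 - Q) + V)/(39434 + 45132) = ((-23772 - 1*(-58336)) + 9409)/(39434 + 45132) = ((-23772 + 58336) + 9409)/84566 = (34564 + 9409)*(1/84566) = 43973*(1/84566) = 43973/84566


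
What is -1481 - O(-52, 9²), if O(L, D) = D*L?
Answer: 2731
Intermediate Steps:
-1481 - O(-52, 9²) = -1481 - 9²*(-52) = -1481 - 81*(-52) = -1481 - 1*(-4212) = -1481 + 4212 = 2731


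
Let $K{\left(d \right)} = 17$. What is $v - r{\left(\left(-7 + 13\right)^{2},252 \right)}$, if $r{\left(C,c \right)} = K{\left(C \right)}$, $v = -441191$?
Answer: $-441208$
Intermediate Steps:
$r{\left(C,c \right)} = 17$
$v - r{\left(\left(-7 + 13\right)^{2},252 \right)} = -441191 - 17 = -441208$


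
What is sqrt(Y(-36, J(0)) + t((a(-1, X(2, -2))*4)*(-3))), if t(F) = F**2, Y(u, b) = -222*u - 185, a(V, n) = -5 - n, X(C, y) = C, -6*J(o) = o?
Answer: sqrt(14863) ≈ 121.91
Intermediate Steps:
J(o) = -o/6
Y(u, b) = -185 - 222*u
sqrt(Y(-36, J(0)) + t((a(-1, X(2, -2))*4)*(-3))) = sqrt((-185 - 222*(-36)) + (((-5 - 1*2)*4)*(-3))**2) = sqrt((-185 + 7992) + (((-5 - 2)*4)*(-3))**2) = sqrt(7807 + (-7*4*(-3))**2) = sqrt(7807 + (-28*(-3))**2) = sqrt(7807 + 84**2) = sqrt(7807 + 7056) = sqrt(14863)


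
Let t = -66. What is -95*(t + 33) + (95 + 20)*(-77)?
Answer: -5720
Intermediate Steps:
-95*(t + 33) + (95 + 20)*(-77) = -95*(-66 + 33) + (95 + 20)*(-77) = -95*(-33) + 115*(-77) = 3135 - 8855 = -5720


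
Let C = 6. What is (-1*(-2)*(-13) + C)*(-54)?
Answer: 1080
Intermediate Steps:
(-1*(-2)*(-13) + C)*(-54) = (-1*(-2)*(-13) + 6)*(-54) = (2*(-13) + 6)*(-54) = (-26 + 6)*(-54) = -20*(-54) = 1080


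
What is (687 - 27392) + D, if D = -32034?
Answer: -58739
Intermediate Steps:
(687 - 27392) + D = (687 - 27392) - 32034 = -26705 - 32034 = -58739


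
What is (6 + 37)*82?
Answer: 3526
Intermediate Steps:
(6 + 37)*82 = 43*82 = 3526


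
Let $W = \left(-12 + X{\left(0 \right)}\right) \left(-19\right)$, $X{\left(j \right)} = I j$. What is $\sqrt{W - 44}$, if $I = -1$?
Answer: $2 \sqrt{46} \approx 13.565$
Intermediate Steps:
$X{\left(j \right)} = - j$
$W = 228$ ($W = \left(-12 - 0\right) \left(-19\right) = \left(-12 + 0\right) \left(-19\right) = \left(-12\right) \left(-19\right) = 228$)
$\sqrt{W - 44} = \sqrt{228 - 44} = \sqrt{184} = 2 \sqrt{46}$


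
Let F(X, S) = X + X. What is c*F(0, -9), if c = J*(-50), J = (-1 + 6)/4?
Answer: 0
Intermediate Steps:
F(X, S) = 2*X
J = 5/4 (J = (1/4)*5 = 5/4 ≈ 1.2500)
c = -125/2 (c = (5/4)*(-50) = -125/2 ≈ -62.500)
c*F(0, -9) = -125*0 = -125/2*0 = 0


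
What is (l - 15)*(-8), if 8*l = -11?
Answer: 131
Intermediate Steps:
l = -11/8 (l = (⅛)*(-11) = -11/8 ≈ -1.3750)
(l - 15)*(-8) = (-11/8 - 15)*(-8) = -131/8*(-8) = 131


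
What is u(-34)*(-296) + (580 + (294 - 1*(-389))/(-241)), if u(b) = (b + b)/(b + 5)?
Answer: -817035/6989 ≈ -116.90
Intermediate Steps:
u(b) = 2*b/(5 + b) (u(b) = (2*b)/(5 + b) = 2*b/(5 + b))
u(-34)*(-296) + (580 + (294 - 1*(-389))/(-241)) = (2*(-34)/(5 - 34))*(-296) + (580 + (294 - 1*(-389))/(-241)) = (2*(-34)/(-29))*(-296) + (580 + (294 + 389)*(-1/241)) = (2*(-34)*(-1/29))*(-296) + (580 + 683*(-1/241)) = (68/29)*(-296) + (580 - 683/241) = -20128/29 + 139097/241 = -817035/6989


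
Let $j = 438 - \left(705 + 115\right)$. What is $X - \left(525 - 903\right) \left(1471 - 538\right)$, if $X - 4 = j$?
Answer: $352296$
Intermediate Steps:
$j = -382$ ($j = 438 - 820 = -382$)
$X = -378$ ($X = 4 - 382 = -378$)
$X - \left(525 - 903\right) \left(1471 - 538\right) = -378 - \left(525 - 903\right) \left(1471 - 538\right) = -378 - \left(-378\right) 933 = -378 - -352674 = -378 + 352674 = 352296$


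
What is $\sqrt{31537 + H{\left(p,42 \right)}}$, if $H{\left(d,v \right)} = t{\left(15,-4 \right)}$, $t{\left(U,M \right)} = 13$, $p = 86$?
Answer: $5 \sqrt{1262} \approx 177.62$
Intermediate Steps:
$H{\left(d,v \right)} = 13$
$\sqrt{31537 + H{\left(p,42 \right)}} = \sqrt{31537 + 13} = \sqrt{31550} = 5 \sqrt{1262}$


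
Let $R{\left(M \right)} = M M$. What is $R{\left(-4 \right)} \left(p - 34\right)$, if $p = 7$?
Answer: $-432$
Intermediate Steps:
$R{\left(M \right)} = M^{2}$
$R{\left(-4 \right)} \left(p - 34\right) = \left(-4\right)^{2} \left(7 - 34\right) = 16 \left(-27\right) = -432$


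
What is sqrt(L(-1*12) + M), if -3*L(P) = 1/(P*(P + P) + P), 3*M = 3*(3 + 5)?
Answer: sqrt(152329)/138 ≈ 2.8282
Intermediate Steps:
M = 8 (M = (3*(3 + 5))/3 = (3*8)/3 = (1/3)*24 = 8)
L(P) = -1/(3*(P + 2*P**2)) (L(P) = -1/(3*(P*(P + P) + P)) = -1/(3*(P*(2*P) + P)) = -1/(3*(2*P**2 + P)) = -1/(3*(P + 2*P**2)))
sqrt(L(-1*12) + M) = sqrt(-1/(3*((-1*12))*(1 + 2*(-1*12))) + 8) = sqrt(-1/3/(-12*(1 + 2*(-12))) + 8) = sqrt(-1/3*(-1/12)/(1 - 24) + 8) = sqrt(-1/3*(-1/12)/(-23) + 8) = sqrt(-1/3*(-1/12)*(-1/23) + 8) = sqrt(-1/828 + 8) = sqrt(6623/828) = sqrt(152329)/138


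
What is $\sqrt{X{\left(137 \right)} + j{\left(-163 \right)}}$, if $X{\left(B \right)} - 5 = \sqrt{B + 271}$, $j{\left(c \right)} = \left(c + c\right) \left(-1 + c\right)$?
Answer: $\sqrt{53469 + 2 \sqrt{102}} \approx 231.28$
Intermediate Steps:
$j{\left(c \right)} = 2 c \left(-1 + c\right)$
$X{\left(B \right)} = 5 + \sqrt{271 + B}$ ($X{\left(B \right)} = 5 + \sqrt{B + 271} = 5 + \sqrt{271 + B}$)
$\sqrt{X{\left(137 \right)} + j{\left(-163 \right)}} = \sqrt{\left(5 + \sqrt{271 + 137}\right) + 2 \left(-163\right) \left(-1 - 163\right)} = \sqrt{\left(5 + \sqrt{408}\right) + 2 \left(-163\right) \left(-164\right)} = \sqrt{\left(5 + 2 \sqrt{102}\right) + 53464} = \sqrt{53469 + 2 \sqrt{102}}$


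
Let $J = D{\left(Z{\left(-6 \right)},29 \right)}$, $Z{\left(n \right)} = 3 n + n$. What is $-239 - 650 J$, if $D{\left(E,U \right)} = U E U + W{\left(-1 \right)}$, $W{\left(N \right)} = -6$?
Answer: $13123261$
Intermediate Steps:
$Z{\left(n \right)} = 4 n$
$D{\left(E,U \right)} = -6 + E U^{2}$ ($D{\left(E,U \right)} = U E U - 6 = E U U - 6 = E U^{2} - 6 = -6 + E U^{2}$)
$J = -20190$ ($J = -6 + 4 \left(-6\right) 29^{2} = -6 - 20184 = -20190$)
$-239 - 650 J = -239 - -13123500 = -239 + 13123500 = 13123261$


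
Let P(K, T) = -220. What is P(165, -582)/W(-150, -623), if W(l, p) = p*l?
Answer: -22/9345 ≈ -0.0023542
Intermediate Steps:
W(l, p) = l*p
P(165, -582)/W(-150, -623) = -220/((-150*(-623))) = -220/93450 = -220*1/93450 = -22/9345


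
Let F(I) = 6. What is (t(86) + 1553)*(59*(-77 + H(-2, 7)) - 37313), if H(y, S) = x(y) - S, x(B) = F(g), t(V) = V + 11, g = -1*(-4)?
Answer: -69159750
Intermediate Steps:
g = 4
t(V) = 11 + V
x(B) = 6
H(y, S) = 6 - S
(t(86) + 1553)*(59*(-77 + H(-2, 7)) - 37313) = ((11 + 86) + 1553)*(59*(-77 + (6 - 1*7)) - 37313) = (97 + 1553)*(59*(-77 + (6 - 7)) - 37313) = 1650*(59*(-77 - 1) - 37313) = 1650*(59*(-78) - 37313) = 1650*(-4602 - 37313) = 1650*(-41915) = -69159750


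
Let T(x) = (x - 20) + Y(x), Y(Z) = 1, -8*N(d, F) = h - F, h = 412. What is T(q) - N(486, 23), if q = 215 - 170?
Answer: 597/8 ≈ 74.625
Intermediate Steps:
N(d, F) = -103/2 + F/8 (N(d, F) = -(412 - F)/8 = -103/2 + F/8)
q = 45
T(x) = -19 + x (T(x) = (x - 20) + 1 = (-20 + x) + 1 = -19 + x)
T(q) - N(486, 23) = (-19 + 45) - (-103/2 + (⅛)*23) = 26 - (-103/2 + 23/8) = 26 - 1*(-389/8) = 26 + 389/8 = 597/8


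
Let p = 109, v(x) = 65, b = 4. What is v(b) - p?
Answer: -44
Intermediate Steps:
v(b) - p = 65 - 1*109 = 65 - 109 = -44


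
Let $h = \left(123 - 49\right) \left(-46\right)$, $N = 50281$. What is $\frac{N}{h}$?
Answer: $- \frac{50281}{3404} \approx -14.771$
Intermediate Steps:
$h = -3404$ ($h = 74 \left(-46\right) = -3404$)
$\frac{N}{h} = \frac{50281}{-3404} = 50281 \left(- \frac{1}{3404}\right) = - \frac{50281}{3404}$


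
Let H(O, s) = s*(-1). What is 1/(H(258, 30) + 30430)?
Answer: 1/30400 ≈ 3.2895e-5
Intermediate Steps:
H(O, s) = -s
1/(H(258, 30) + 30430) = 1/(-1*30 + 30430) = 1/(-30 + 30430) = 1/30400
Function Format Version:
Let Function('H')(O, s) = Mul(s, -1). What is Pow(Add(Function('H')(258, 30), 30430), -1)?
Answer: Rational(1, 30400) ≈ 3.2895e-5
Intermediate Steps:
Function('H')(O, s) = Mul(-1, s)
Pow(Add(Function('H')(258, 30), 30430), -1) = Pow(Add(Mul(-1, 30), 30430), -1) = Pow(Add(-30, 30430), -1) = Pow(30400, -1) = Rational(1, 30400)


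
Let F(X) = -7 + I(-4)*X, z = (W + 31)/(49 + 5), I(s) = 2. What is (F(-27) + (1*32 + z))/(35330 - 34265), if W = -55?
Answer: -53/1917 ≈ -0.027647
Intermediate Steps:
z = -4/9 (z = (-55 + 31)/(49 + 5) = -24/54 = -24*1/54 = -4/9 ≈ -0.44444)
F(X) = -7 + 2*X
(F(-27) + (1*32 + z))/(35330 - 34265) = ((-7 + 2*(-27)) + (1*32 - 4/9))/(35330 - 34265) = ((-7 - 54) + (32 - 4/9))/1065 = (-61 + 284/9)*(1/1065) = -265/9*1/1065 = -53/1917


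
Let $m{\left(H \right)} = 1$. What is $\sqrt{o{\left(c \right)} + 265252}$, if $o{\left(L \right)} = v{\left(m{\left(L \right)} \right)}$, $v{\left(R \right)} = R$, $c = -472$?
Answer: $\sqrt{265253} \approx 515.03$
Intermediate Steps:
$o{\left(L \right)} = 1$
$\sqrt{o{\left(c \right)} + 265252} = \sqrt{1 + 265252} = \sqrt{265253}$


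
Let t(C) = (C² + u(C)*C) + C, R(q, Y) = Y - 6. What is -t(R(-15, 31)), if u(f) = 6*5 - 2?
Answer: -1350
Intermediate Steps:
u(f) = 28 (u(f) = 30 - 2 = 28)
R(q, Y) = -6 + Y
t(C) = C² + 29*C (t(C) = (C² + 28*C) + C = C² + 29*C)
-t(R(-15, 31)) = -(-6 + 31)*(29 + (-6 + 31)) = -25*(29 + 25) = -25*54 = -1*1350 = -1350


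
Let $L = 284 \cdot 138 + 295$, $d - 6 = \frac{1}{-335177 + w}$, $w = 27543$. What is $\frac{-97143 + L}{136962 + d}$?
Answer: $- \frac{17736945904}{42136013711} \approx -0.42095$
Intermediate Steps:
$d = \frac{1845803}{307634}$ ($d = 6 + \frac{1}{-335177 + 27543} = 6 + \frac{1}{-307634} = 6 - \frac{1}{307634} = \frac{1845803}{307634} \approx 6.0$)
$L = 39487$ ($L = 39192 + 295 = 39487$)
$\frac{-97143 + L}{136962 + d} = \frac{-97143 + 39487}{136962 + \frac{1845803}{307634}} = - \frac{57656}{\frac{42136013711}{307634}} = \left(-57656\right) \frac{307634}{42136013711} = - \frac{17736945904}{42136013711}$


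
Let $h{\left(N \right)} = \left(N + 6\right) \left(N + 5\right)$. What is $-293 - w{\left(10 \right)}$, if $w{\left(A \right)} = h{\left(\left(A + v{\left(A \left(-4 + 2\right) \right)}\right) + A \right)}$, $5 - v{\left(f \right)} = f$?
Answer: $-2843$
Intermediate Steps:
$v{\left(f \right)} = 5 - f$
$h{\left(N \right)} = \left(5 + N\right) \left(6 + N\right)$ ($h{\left(N \right)} = \left(6 + N\right) \left(5 + N\right) = \left(5 + N\right) \left(6 + N\right)$)
$w{\left(A \right)} = 85 + \left(5 + 4 A\right)^{2} + 44 A$ ($w{\left(A \right)} = 30 + \left(\left(A - \left(-5 + A \left(-4 + 2\right)\right)\right) + A\right)^{2} + 11 \left(\left(A - \left(-5 + A \left(-4 + 2\right)\right)\right) + A\right) = 30 + \left(\left(A - \left(-5 + A \left(-2\right)\right)\right) + A\right)^{2} + 11 \left(\left(A - \left(-5 + A \left(-2\right)\right)\right) + A\right) = 30 + \left(\left(A - \left(-5 - 2 A\right)\right) + A\right)^{2} + 11 \left(\left(A - \left(-5 - 2 A\right)\right) + A\right) = 30 + \left(\left(A + \left(5 + 2 A\right)\right) + A\right)^{2} + 11 \left(\left(A + \left(5 + 2 A\right)\right) + A\right) = 30 + \left(\left(5 + 3 A\right) + A\right)^{2} + 11 \left(\left(5 + 3 A\right) + A\right) = 30 + \left(5 + 4 A\right)^{2} + 11 \left(5 + 4 A\right) = 30 + \left(5 + 4 A\right)^{2} + \left(55 + 44 A\right) = 85 + \left(5 + 4 A\right)^{2} + 44 A$)
$-293 - w{\left(10 \right)} = -293 - \left(110 + 16 \cdot 10^{2} + 84 \cdot 10\right) = -293 - \left(110 + 16 \cdot 100 + 840\right) = -293 - \left(110 + 1600 + 840\right) = -293 - 2550 = -2843$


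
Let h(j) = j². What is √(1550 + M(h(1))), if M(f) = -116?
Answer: √1434 ≈ 37.868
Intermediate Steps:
√(1550 + M(h(1))) = √(1550 - 116) = √1434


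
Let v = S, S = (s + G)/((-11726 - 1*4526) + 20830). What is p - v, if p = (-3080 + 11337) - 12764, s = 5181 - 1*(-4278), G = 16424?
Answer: -20658929/4578 ≈ -4512.7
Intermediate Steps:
s = 9459 (s = 5181 + 4278 = 9459)
p = -4507 (p = 8257 - 12764 = -4507)
S = 25883/4578 (S = (9459 + 16424)/((-11726 - 1*4526) + 20830) = 25883/((-11726 - 4526) + 20830) = 25883/(-16252 + 20830) = 25883/4578 ≈ 5.6538)
v = 25883/4578 ≈ 5.6538
p - v = -4507 - 1*25883/4578 = -4507 - 25883/4578 = -20658929/4578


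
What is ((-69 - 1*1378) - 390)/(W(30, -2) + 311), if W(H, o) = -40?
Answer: -1837/271 ≈ -6.7786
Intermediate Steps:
((-69 - 1*1378) - 390)/(W(30, -2) + 311) = ((-69 - 1*1378) - 390)/(-40 + 311) = ((-69 - 1378) - 390)/271 = (-1447 - 390)*(1/271) = -1837*1/271 = -1837/271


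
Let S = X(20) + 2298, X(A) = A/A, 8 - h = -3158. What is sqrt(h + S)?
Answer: sqrt(5465) ≈ 73.926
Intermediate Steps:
h = 3166 (h = 8 - 1*(-3158) = 8 + 3158 = 3166)
X(A) = 1
S = 2299 (S = 1 + 2298 = 2299)
sqrt(h + S) = sqrt(3166 + 2299) = sqrt(5465)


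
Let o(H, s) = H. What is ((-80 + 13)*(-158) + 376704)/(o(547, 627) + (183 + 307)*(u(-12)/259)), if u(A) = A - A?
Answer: 387290/547 ≈ 708.03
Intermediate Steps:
u(A) = 0
((-80 + 13)*(-158) + 376704)/(o(547, 627) + (183 + 307)*(u(-12)/259)) = ((-80 + 13)*(-158) + 376704)/(547 + (183 + 307)*(0/259)) = (-67*(-158) + 376704)/(547 + 490*(0*(1/259))) = (10586 + 376704)/(547 + 490*0) = 387290/(547 + 0) = 387290/547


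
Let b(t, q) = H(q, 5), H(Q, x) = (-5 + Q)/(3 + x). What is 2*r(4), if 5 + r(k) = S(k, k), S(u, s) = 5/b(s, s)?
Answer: -90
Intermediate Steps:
H(Q, x) = (-5 + Q)/(3 + x)
b(t, q) = -5/8 + q/8 (b(t, q) = (-5 + q)/(3 + 5) = (-5 + q)/8 = -5/8 + q/8)
S(u, s) = 5/(-5/8 + s/8)
r(k) = -5 + 40/(-5 + k)
2*r(4) = 2*(5*(13 - 1*4)/(-5 + 4)) = 2*(5*(13 - 4)/(-1)) = 2*(5*(-1)*9) = 2*(-45) = -90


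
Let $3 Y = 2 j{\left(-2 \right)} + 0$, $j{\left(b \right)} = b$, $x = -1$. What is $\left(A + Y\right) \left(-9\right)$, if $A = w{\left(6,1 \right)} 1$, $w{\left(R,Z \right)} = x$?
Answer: $21$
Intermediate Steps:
$w{\left(R,Z \right)} = -1$
$A = -1$ ($A = \left(-1\right) 1 = -1$)
$Y = - \frac{4}{3}$ ($Y = \frac{2 \left(-2\right) + 0}{3} = \frac{-4 + 0}{3} = \frac{1}{3} \left(-4\right) = - \frac{4}{3} \approx -1.3333$)
$\left(A + Y\right) \left(-9\right) = \left(-1 - \frac{4}{3}\right) \left(-9\right) = \left(- \frac{7}{3}\right) \left(-9\right) = 21$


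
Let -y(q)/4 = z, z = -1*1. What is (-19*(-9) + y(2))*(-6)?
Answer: -1050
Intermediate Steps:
z = -1
y(q) = 4 (y(q) = -4*(-1) = 4)
(-19*(-9) + y(2))*(-6) = (-19*(-9) + 4)*(-6) = (171 + 4)*(-6) = 175*(-6) = -1050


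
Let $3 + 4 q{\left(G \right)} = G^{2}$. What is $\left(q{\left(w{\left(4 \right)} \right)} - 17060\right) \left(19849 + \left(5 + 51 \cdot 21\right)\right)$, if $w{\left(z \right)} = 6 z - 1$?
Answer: $- \frac{708457725}{2} \approx -3.5423 \cdot 10^{8}$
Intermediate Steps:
$w{\left(z \right)} = -1 + 6 z$
$q{\left(G \right)} = - \frac{3}{4} + \frac{G^{2}}{4}$
$\left(q{\left(w{\left(4 \right)} \right)} - 17060\right) \left(19849 + \left(5 + 51 \cdot 21\right)\right) = \left(\left(- \frac{3}{4} + \frac{\left(-1 + 6 \cdot 4\right)^{2}}{4}\right) - 17060\right) \left(19849 + \left(5 + 51 \cdot 21\right)\right) = \left(\left(- \frac{3}{4} + \frac{\left(-1 + 24\right)^{2}}{4}\right) - 17060\right) \left(19849 + \left(5 + 1071\right)\right) = \left(\left(- \frac{3}{4} + \frac{23^{2}}{4}\right) - 17060\right) \left(19849 + 1076\right) = \left(\left(- \frac{3}{4} + \frac{1}{4} \cdot 529\right) - 17060\right) 20925 = \left(\left(- \frac{3}{4} + \frac{529}{4}\right) - 17060\right) 20925 = \left(\frac{263}{2} - 17060\right) 20925 = \left(- \frac{33857}{2}\right) 20925 = - \frac{708457725}{2}$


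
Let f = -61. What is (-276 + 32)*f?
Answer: 14884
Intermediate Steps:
(-276 + 32)*f = (-276 + 32)*(-61) = -244*(-61) = 14884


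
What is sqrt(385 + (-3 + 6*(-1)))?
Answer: 2*sqrt(94) ≈ 19.391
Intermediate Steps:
sqrt(385 + (-3 + 6*(-1))) = sqrt(385 + (-3 - 6)) = sqrt(385 - 9) = sqrt(376) = 2*sqrt(94)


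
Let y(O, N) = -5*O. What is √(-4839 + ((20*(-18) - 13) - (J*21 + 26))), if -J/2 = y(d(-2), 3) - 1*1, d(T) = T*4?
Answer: 60*I ≈ 60.0*I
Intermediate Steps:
d(T) = 4*T
J = -78 (J = -2*(-20*(-2) - 1*1) = -2*(-5*(-8) - 1) = -2*(40 - 1) = -2*39 = -78)
√(-4839 + ((20*(-18) - 13) - (J*21 + 26))) = √(-4839 + ((20*(-18) - 13) - (-78*21 + 26))) = √(-4839 + ((-360 - 13) - (-1638 + 26))) = √(-4839 + (-373 - 1*(-1612))) = √(-4839 + (-373 + 1612)) = √(-4839 + 1239) = √(-3600) = 60*I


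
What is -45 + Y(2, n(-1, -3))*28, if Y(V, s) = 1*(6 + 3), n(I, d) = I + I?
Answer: 207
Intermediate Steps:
n(I, d) = 2*I
Y(V, s) = 9 (Y(V, s) = 1*9 = 9)
-45 + Y(2, n(-1, -3))*28 = -45 + 9*28 = -45 + 252 = 207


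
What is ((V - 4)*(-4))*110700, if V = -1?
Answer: 2214000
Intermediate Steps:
((V - 4)*(-4))*110700 = ((-1 - 4)*(-4))*110700 = -5*(-4)*110700 = 20*110700 = 2214000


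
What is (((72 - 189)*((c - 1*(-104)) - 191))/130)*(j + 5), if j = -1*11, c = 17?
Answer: -378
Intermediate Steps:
j = -11
(((72 - 189)*((c - 1*(-104)) - 191))/130)*(j + 5) = (((72 - 189)*((17 - 1*(-104)) - 191))/130)*(-11 + 5) = (-117*((17 + 104) - 191)*(1/130))*(-6) = (-117*(121 - 191)*(1/130))*(-6) = (-117*(-70)*(1/130))*(-6) = (8190*(1/130))*(-6) = 63*(-6) = -378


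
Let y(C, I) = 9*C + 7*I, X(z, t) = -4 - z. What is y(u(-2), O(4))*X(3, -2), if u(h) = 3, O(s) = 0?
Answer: -189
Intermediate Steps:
y(C, I) = 7*I + 9*C
y(u(-2), O(4))*X(3, -2) = (7*0 + 9*3)*(-4 - 1*3) = (0 + 27)*(-4 - 3) = 27*(-7) = -189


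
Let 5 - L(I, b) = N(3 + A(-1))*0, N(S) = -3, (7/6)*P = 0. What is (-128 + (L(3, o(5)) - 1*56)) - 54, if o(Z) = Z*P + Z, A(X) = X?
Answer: -233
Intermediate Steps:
P = 0 (P = (6/7)*0 = 0)
o(Z) = Z (o(Z) = Z*0 + Z = 0 + Z = Z)
L(I, b) = 5 (L(I, b) = 5 - (-3)*0 = 5 - 1*0 = 5 + 0 = 5)
(-128 + (L(3, o(5)) - 1*56)) - 54 = (-128 + (5 - 1*56)) - 54 = (-128 + (5 - 56)) - 54 = (-128 - 51) - 54 = -179 - 54 = -233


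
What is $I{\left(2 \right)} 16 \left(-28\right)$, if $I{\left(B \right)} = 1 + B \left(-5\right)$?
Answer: $4032$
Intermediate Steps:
$I{\left(B \right)} = 1 - 5 B$
$I{\left(2 \right)} 16 \left(-28\right) = \left(1 - 10\right) 16 \left(-28\right) = \left(-9\right) 16 \left(-28\right) = \left(-144\right) \left(-28\right) = 4032$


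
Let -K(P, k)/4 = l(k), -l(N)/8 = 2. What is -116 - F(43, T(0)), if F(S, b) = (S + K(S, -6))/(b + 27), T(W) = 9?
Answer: -4283/36 ≈ -118.97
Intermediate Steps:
l(N) = -16 (l(N) = -8*2 = -16)
K(P, k) = 64 (K(P, k) = -4*(-16) = 64)
F(S, b) = (64 + S)/(27 + b) (F(S, b) = (S + 64)/(b + 27) = (64 + S)/(27 + b))
-116 - F(43, T(0)) = -116 - (64 + 43)/(27 + 9) = -116 - 107/36 = -4283/36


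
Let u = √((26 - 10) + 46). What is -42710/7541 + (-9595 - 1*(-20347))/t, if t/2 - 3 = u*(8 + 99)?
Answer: -30438417838/5352820489 + 575232*√62/709829 ≈ 0.69452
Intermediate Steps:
u = √62 (u = √(16 + 46) = √62 ≈ 7.8740)
t = 6 + 214*√62 (t = 6 + 2*(√62*(8 + 99)) = 6 + 2*(√62*107) = 6 + 2*(107*√62) = 6 + 214*√62 ≈ 1691.0)
-42710/7541 + (-9595 - 1*(-20347))/t = -42710/7541 + (-9595 - 1*(-20347))/(6 + 214*√62) = -42710*1/7541 + (-9595 + 20347)/(6 + 214*√62) = -42710/7541 + 10752/(6 + 214*√62)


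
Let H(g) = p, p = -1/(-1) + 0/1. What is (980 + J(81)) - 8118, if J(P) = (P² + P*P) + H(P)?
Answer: 5985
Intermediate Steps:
p = 1 (p = -1*(-1) + 0*1 = 1 + 0 = 1)
H(g) = 1
J(P) = 1 + 2*P² (J(P) = (P² + P*P) + 1 = (P² + P²) + 1 = 2*P² + 1 = 1 + 2*P²)
(980 + J(81)) - 8118 = (980 + (1 + 2*81²)) - 8118 = (980 + (1 + 2*6561)) - 8118 = (980 + (1 + 13122)) - 8118 = (980 + 13123) - 8118 = 14103 - 8118 = 5985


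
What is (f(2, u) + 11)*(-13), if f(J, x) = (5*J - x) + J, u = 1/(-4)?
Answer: -1209/4 ≈ -302.25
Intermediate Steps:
u = -1/4 (u = 1*(-1/4) = -1/4 ≈ -0.25000)
f(J, x) = -x + 6*J (f(J, x) = (-x + 5*J) + J = -x + 6*J)
(f(2, u) + 11)*(-13) = ((-1*(-1/4) + 6*2) + 11)*(-13) = ((1/4 + 12) + 11)*(-13) = (49/4 + 11)*(-13) = (93/4)*(-13) = -1209/4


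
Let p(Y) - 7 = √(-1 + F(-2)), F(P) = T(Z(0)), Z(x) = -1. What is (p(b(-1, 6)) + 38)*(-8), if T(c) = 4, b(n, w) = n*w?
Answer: -360 - 8*√3 ≈ -373.86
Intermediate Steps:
F(P) = 4
p(Y) = 7 + √3 (p(Y) = 7 + √(-1 + 4) = 7 + √3)
(p(b(-1, 6)) + 38)*(-8) = ((7 + √3) + 38)*(-8) = (45 + √3)*(-8) = -360 - 8*√3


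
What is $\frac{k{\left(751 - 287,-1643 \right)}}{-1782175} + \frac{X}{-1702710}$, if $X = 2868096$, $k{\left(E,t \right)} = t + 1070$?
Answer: $- \frac{170349111199}{101150906475} \approx -1.6841$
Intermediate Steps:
$k{\left(E,t \right)} = 1070 + t$
$\frac{k{\left(751 - 287,-1643 \right)}}{-1782175} + \frac{X}{-1702710} = \frac{1070 - 1643}{-1782175} + \frac{2868096}{-1702710} = \left(-573\right) \left(- \frac{1}{1782175}\right) + 2868096 \left(- \frac{1}{1702710}\right) = \frac{573}{1782175} - \frac{478016}{283785} = - \frac{170349111199}{101150906475}$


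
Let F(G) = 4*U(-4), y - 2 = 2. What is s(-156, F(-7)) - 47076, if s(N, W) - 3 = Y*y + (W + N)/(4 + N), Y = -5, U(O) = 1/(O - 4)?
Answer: -14315959/304 ≈ -47092.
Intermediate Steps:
y = 4 (y = 2 + 2 = 4)
U(O) = 1/(-4 + O)
F(G) = -1/2 (F(G) = 4/(-4 - 4) = 4/(-8) = 4*(-1/8) = -1/2)
s(N, W) = -17 + (N + W)/(4 + N) (s(N, W) = 3 + (-5*4 + (W + N)/(4 + N)) = 3 + (-20 + (N + W)/(4 + N)) = -17 + (N + W)/(4 + N))
s(-156, F(-7)) - 47076 = (-68 - 1/2 - 16*(-156))/(4 - 156) - 47076 = (-68 - 1/2 + 2496)/(-152) - 47076 = -1/152*4855/2 - 47076 = -4855/304 - 47076 = -14315959/304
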